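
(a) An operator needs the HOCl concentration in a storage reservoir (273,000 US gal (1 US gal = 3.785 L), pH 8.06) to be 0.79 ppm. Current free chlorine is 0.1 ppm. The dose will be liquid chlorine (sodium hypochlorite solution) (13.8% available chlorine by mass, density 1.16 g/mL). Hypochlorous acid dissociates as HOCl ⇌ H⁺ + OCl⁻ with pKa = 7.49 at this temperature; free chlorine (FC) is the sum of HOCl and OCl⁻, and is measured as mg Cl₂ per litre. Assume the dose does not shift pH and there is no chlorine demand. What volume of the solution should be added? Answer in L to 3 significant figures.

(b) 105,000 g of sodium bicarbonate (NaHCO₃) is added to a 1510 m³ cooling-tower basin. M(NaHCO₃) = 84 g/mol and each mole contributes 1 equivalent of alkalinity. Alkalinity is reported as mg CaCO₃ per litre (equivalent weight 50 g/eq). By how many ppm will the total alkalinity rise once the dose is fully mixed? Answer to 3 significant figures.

(a) Volume: 273,000 US gal × 3.785 L/gal = 1,033,305 L.
(a) [OCl⁻]/[HOCl] = 10^(pH − pKa) = 10^(8.06 − 7.49) = 3.715; fraction as HOCl = 1/(1 + 3.715) = 0.2121.
(a) Free chlorine required for 0.79 ppm HOCl: 0.79 / 0.2121 = 3.725 ppm.
(a) FC to add: 3.725 − 0.1 = 3.625 mg/L as Cl₂.
(a) Cl₂ equivalent: 3.625 mg/L × 1,033,305 L = 3746 g.
(a) Product at 13.8% available Cl: 3746 / 0.138 = 27,140 g.
(a) Volume: 27,140 g ÷ 1.16 g/mL = 23,400 mL.

(b) Volume: 1510 m³ = 1,510,000 L.
(b) Moles of NaHCO₃: 105,000 g ÷ 84 g/mol = 1250 mol → 1250 eq of alkalinity.
(b) As CaCO₃: 1250 eq × 50 g/eq = 62,500 g.
(b) Rise: 62,500 g / 1,510,000 L × 1000 = 41.39 mg/L.

(a) 23.4 L; (b) 41.4 ppm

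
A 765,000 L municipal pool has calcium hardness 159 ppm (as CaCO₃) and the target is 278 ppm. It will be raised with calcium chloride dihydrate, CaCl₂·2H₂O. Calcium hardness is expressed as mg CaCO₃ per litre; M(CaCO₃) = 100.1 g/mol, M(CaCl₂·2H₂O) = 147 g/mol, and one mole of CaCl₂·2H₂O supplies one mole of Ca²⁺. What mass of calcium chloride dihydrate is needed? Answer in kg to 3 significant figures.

134 kg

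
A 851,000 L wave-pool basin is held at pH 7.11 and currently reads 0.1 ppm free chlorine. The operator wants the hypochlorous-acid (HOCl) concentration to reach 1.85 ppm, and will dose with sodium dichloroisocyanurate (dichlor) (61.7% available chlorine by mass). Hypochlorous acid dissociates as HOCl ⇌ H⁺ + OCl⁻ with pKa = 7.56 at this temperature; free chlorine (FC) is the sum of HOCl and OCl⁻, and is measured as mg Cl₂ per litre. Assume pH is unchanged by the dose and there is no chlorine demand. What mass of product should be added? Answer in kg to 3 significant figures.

3.32 kg

[OCl⁻]/[HOCl] = 10^(pH − pKa) = 10^(7.11 − 7.56) = 0.3548; fraction as HOCl = 1/(1 + 0.3548) = 0.7381.
Free chlorine required for 1.85 ppm HOCl: 1.85 / 0.7381 = 2.506 ppm.
FC to add: 2.506 − 0.1 = 2.406 mg/L as Cl₂.
Cl₂ equivalent: 2.406 mg/L × 851,000 L = 2048 g.
Product at 61.7% available Cl: 2048 / 0.617 = 3319 g.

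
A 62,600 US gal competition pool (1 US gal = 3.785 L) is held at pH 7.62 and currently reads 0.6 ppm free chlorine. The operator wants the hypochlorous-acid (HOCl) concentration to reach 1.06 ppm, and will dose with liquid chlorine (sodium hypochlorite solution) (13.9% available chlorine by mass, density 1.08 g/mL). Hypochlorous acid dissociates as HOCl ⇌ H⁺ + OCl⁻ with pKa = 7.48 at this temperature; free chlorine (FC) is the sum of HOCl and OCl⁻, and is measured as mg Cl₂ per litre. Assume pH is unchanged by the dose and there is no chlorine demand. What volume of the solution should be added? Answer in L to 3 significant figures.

3.04 L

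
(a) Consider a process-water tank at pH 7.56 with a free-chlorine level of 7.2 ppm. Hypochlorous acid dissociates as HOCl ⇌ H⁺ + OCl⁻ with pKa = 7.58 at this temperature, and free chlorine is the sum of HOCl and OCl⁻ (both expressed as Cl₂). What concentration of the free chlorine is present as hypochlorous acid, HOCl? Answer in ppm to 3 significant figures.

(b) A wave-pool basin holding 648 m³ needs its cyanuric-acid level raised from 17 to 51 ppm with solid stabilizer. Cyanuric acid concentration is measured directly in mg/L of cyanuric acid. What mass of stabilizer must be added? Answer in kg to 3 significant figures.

(a) [OCl⁻]/[HOCl] = 10^(pH − pKa) = 10^(7.56 − 7.58) = 10^-0.02 = 0.955.
(a) Fraction as HOCl = 1 / (1 + 0.955) = 0.5115.
(a) HOCl = 0.5115 × 7.2 ppm = 3.683 ppm.

(b) Volume: 648 m³ = 648,000 L.
(b) CYA to add: (51 − 17) = 34 mg/L × 648,000 L = 22,030 g cyanuric acid.

(a) 3.68 ppm; (b) 22.0 kg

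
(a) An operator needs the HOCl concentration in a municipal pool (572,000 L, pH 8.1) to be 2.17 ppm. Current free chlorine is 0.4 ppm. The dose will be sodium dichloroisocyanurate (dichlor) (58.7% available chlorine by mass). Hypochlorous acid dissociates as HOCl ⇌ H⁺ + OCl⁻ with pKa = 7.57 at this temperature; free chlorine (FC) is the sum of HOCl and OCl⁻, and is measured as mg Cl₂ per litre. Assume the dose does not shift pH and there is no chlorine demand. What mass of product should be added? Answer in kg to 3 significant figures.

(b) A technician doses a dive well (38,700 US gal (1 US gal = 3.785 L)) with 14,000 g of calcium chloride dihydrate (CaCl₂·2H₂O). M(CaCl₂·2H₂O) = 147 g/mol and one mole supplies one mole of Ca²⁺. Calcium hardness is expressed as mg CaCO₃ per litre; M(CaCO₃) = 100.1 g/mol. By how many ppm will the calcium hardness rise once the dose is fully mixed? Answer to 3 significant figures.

(a) [OCl⁻]/[HOCl] = 10^(pH − pKa) = 10^(8.1 − 7.57) = 3.388; fraction as HOCl = 1/(1 + 3.388) = 0.2279.
(a) Free chlorine required for 2.17 ppm HOCl: 2.17 / 0.2279 = 9.523 ppm.
(a) FC to add: 9.523 − 0.4 = 9.123 mg/L as Cl₂.
(a) Cl₂ equivalent: 9.123 mg/L × 572,000 L = 5218 g.
(a) Product at 58.7% available Cl: 5218 / 0.587 = 8890 g.

(b) Volume: 38,700 US gal × 3.785 L/gal = 146,480 L.
(b) Moles of Ca²⁺: 14,000 g ÷ 147 g/mol = 95.24 mol.
(b) As CaCO₃: 95.24 mol × 100.1 g/mol = 9533 g.
(b) Rise: 9533 g / 146,480 L × 1000 = 65.08 mg/L.

(a) 8.89 kg; (b) 65.1 ppm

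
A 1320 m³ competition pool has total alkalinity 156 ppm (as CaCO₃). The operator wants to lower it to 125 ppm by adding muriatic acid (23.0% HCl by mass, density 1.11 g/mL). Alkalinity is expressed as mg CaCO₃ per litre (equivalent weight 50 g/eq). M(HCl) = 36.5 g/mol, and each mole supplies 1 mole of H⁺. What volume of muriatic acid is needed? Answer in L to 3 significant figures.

Volume: 1320 m³ = 1,320,000 L.
Alkalinity to neutralize: (156 − 125) = 31 mg/L as CaCO₃ × 1,320,000 L = 40,920 g as CaCO₃.
Equivalents of H⁺ required: 40,920 ÷ 50 g/eq = 818.4 eq = 818.4 mol HCl.
Mass of HCl: 818.4 × 36.5 = 29,870 g.
Mass of 23.0% solution: 29,870 / 0.23 = 129,900 g.
Volume: 129,900 g ÷ 1.11 g/mL = 117,000 mL.

117 L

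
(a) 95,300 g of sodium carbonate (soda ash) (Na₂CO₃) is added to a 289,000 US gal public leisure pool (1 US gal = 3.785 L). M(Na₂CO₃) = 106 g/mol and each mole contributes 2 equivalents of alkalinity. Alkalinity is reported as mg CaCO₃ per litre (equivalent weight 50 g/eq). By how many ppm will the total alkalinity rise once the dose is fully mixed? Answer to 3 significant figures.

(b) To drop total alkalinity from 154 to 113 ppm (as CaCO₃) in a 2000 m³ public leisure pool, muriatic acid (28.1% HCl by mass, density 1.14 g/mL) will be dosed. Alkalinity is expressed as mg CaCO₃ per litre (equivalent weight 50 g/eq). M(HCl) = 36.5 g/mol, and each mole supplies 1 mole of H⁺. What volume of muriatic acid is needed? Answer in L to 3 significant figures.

(a) Volume: 289,000 US gal × 3.785 L/gal = 1,093,865 L.
(a) Moles of Na₂CO₃: 95,300 g ÷ 106 g/mol = 899.1 mol → 1798 eq of alkalinity.
(a) As CaCO₃: 1798 eq × 50 g/eq = 89,910 g.
(a) Rise: 89,910 g / 1,093,865 L × 1000 = 82.19 mg/L.

(b) Volume: 2000 m³ = 2,000,000 L.
(b) Alkalinity to neutralize: (154 − 113) = 41 mg/L as CaCO₃ × 2,000,000 L = 82,000 g as CaCO₃.
(b) Equivalents of H⁺ required: 82,000 ÷ 50 g/eq = 1640 eq = 1640 mol HCl.
(b) Mass of HCl: 1640 × 36.5 = 59,860 g.
(b) Mass of 28.1% solution: 59,860 / 0.281 = 213,000 g.
(b) Volume: 213,000 g ÷ 1.14 g/mL = 186,900 mL.

(a) 82.2 ppm; (b) 187 L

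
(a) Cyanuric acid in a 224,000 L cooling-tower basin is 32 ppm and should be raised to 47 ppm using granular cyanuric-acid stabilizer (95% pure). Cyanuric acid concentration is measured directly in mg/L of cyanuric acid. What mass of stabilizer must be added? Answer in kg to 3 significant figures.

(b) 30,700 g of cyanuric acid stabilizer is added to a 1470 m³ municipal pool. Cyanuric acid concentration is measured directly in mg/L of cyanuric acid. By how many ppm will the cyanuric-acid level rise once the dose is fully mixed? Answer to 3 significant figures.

(a) 3.54 kg; (b) 20.9 ppm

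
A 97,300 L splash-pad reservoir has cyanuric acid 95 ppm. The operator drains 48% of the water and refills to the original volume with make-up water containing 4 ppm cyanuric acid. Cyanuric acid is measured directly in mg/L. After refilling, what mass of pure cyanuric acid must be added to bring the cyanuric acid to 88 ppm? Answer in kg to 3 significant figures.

3.57 kg

After draining 48% and refilling: 95 × 0.52 + 4 × 0.48 = 51.32 ppm.
Deficit to target: 88 − 51.32 = 36.68 mg/L.
Mass: 36.68 mg/L × 97,300 L = 3569 g cyanuric acid.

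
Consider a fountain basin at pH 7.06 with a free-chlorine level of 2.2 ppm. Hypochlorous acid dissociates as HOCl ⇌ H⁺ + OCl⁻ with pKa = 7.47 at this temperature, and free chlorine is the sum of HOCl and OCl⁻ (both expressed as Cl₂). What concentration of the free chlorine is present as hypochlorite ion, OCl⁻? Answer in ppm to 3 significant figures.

[OCl⁻]/[HOCl] = 10^(pH − pKa) = 10^(7.06 − 7.47) = 10^-0.41 = 0.389.
Fraction as HOCl = 1 / (1 + 0.389) = 0.7199.
OCl⁻ = (1 − 0.7199) × 2.2 ppm = 0.6162 ppm.

0.616 ppm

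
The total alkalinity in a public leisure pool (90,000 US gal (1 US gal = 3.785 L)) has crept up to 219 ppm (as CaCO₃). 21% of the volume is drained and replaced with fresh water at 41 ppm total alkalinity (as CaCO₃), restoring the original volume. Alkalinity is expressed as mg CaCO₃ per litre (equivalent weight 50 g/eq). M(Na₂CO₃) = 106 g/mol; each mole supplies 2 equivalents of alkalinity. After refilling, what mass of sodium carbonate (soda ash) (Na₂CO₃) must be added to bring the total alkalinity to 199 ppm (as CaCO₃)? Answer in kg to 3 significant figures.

Volume: 90,000 US gal × 3.785 L/gal = 340,650 L.
After draining 21% and refilling: 219 × 0.79 + 41 × 0.21 = 181.62 ppm.
Deficit to target: 199 − 181.62 = 17.38 mg/L.
As CaCO₃: 17.38 mg/L × 340,650 L = 5920 g; ÷ 50 g/eq ÷ 2 = 59.2 mol Na₂CO₃.
Mass: 59.2 × 106 = 6276 g.

6.28 kg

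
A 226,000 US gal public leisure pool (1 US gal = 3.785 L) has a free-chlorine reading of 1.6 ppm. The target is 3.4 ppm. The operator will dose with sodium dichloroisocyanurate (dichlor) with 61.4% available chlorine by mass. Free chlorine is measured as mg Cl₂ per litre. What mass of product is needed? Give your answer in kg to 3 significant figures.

Volume: 226,000 US gal × 3.785 L/gal = 855,410 L.
Chlorine deficit: 3.4 − 1.6 = 1.8 ppm = 1.8 mg/L as Cl₂.
Cl₂ equivalent needed: 1.8 mg/L × 855,410 L = 1,540,000 mg = 1540 g.
Product at 61.4% available chlorine: 1540 / 0.614 = 2508 g.

2.51 kg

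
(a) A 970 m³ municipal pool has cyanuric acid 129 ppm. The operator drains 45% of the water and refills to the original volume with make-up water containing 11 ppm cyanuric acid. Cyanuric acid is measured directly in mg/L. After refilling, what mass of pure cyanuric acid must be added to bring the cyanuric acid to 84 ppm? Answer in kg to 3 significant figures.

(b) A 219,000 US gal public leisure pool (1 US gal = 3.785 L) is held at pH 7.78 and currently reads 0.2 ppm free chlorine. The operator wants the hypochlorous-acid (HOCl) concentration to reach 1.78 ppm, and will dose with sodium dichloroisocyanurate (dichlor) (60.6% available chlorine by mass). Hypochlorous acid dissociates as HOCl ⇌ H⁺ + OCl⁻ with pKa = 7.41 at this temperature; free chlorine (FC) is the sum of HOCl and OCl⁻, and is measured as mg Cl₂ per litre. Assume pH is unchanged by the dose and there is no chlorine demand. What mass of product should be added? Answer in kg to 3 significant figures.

(a) Volume: 970 m³ = 970,000 L.
(a) After draining 45% and refilling: 129 × 0.55 + 11 × 0.45 = 75.9 ppm.
(a) Deficit to target: 84 − 75.9 = 8.1 mg/L.
(a) Mass: 8.1 mg/L × 970,000 L = 7857 g cyanuric acid.

(b) Volume: 219,000 US gal × 3.785 L/gal = 828,915 L.
(b) [OCl⁻]/[HOCl] = 10^(pH − pKa) = 10^(7.78 − 7.41) = 2.344; fraction as HOCl = 1/(1 + 2.344) = 0.299.
(b) Free chlorine required for 1.78 ppm HOCl: 1.78 / 0.299 = 5.953 ppm.
(b) FC to add: 5.953 − 0.2 = 5.753 mg/L as Cl₂.
(b) Cl₂ equivalent: 5.753 mg/L × 828,915 L = 4769 g.
(b) Product at 60.6% available Cl: 4769 / 0.606 = 7869 g.

(a) 7.86 kg; (b) 7.87 kg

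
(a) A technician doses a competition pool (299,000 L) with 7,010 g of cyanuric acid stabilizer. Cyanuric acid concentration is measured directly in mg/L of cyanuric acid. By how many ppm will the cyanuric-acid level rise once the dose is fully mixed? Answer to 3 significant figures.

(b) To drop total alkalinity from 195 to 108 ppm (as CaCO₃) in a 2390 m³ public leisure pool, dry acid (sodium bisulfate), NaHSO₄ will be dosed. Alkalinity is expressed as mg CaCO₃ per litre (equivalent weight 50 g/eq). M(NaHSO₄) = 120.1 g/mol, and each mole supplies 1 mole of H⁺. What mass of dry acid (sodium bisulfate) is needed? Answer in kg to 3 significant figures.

(a) Rise: 7,010 g / 299,000 L × 1000 = 23.44 mg/L.

(b) Volume: 2390 m³ = 2,390,000 L.
(b) Alkalinity to neutralize: (195 − 108) = 87 mg/L as CaCO₃ × 2,390,000 L = 207,900 g as CaCO₃.
(b) Equivalents of H⁺ required: 207,900 ÷ 50 g/eq = 4159 eq = 4159 mol NaHSO₄.
(b) Mass of NaHSO₄: 4159 × 120.1 = 499,400 g.

(a) 23.4 ppm; (b) 499 kg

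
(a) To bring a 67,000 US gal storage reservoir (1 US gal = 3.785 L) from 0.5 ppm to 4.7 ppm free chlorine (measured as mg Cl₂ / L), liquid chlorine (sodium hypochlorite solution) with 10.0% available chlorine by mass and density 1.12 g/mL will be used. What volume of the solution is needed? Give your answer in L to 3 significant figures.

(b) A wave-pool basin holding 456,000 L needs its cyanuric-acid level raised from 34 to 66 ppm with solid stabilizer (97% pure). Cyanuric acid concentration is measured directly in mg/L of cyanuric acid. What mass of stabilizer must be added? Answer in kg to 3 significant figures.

(a) 9.51 L; (b) 15.0 kg

(a) Volume: 67,000 US gal × 3.785 L/gal = 253,595 L.
(a) Chlorine deficit: 4.7 − 0.5 = 4.2 ppm = 4.2 mg/L as Cl₂.
(a) Cl₂ equivalent needed: 4.2 mg/L × 253,595 L = 1,065,000 mg = 1065 g.
(a) Product at 10.0% available chlorine: 1065 / 0.1 = 10,650 g.
(a) Volume at density 1.12 g/mL: 10,650 g ÷ 1.12 g/mL = 9510 mL.

(b) CYA to add: (66 − 34) = 32 mg/L × 456,000 L = 14,590 g cyanuric acid.
(b) At 97% purity: 14,590 / 0.97 = 15,040 g product.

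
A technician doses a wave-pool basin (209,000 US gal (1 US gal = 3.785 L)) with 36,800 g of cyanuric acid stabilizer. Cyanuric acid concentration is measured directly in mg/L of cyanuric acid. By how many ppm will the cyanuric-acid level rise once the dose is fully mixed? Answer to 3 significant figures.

46.5 ppm

Volume: 209,000 US gal × 3.785 L/gal = 791,065 L.
Rise: 36,800 g / 791,065 L × 1000 = 46.52 mg/L.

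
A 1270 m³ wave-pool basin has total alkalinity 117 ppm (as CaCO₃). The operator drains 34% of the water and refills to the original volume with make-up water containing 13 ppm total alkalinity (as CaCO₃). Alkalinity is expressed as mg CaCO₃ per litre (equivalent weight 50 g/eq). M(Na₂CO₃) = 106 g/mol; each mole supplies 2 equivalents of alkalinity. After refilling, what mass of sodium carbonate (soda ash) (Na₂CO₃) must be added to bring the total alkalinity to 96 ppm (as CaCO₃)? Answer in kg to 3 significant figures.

Volume: 1270 m³ = 1,270,000 L.
After draining 34% and refilling: 117 × 0.66 + 13 × 0.34 = 81.64 ppm.
Deficit to target: 96 − 81.64 = 14.36 mg/L.
As CaCO₃: 14.36 mg/L × 1,270,000 L = 18,240 g; ÷ 50 g/eq ÷ 2 = 182.4 mol Na₂CO₃.
Mass: 182.4 × 106 = 19,330 g.

19.3 kg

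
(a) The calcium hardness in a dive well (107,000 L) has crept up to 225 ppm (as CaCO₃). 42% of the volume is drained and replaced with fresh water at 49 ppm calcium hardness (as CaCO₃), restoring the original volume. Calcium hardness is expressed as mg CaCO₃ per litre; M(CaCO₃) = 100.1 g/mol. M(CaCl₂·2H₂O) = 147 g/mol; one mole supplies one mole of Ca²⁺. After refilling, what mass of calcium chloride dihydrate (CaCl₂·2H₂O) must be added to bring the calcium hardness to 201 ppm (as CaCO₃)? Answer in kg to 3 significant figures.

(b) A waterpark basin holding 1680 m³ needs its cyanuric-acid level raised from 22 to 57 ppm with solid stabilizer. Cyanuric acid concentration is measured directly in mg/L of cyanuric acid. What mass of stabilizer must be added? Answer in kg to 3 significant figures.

(a) After draining 42% and refilling: 225 × 0.58 + 49 × 0.42 = 151.08 ppm.
(a) Deficit to target: 201 − 151.08 = 49.92 mg/L.
(a) As CaCO₃: 49.92 mg/L × 107,000 L = 5341 g; ÷ 100.1 = 53.36 mol Ca²⁺.
(a) Mass: 53.36 × 147 = 7844 g.

(b) Volume: 1680 m³ = 1,680,000 L.
(b) CYA to add: (57 − 22) = 35 mg/L × 1,680,000 L = 58,800 g cyanuric acid.

(a) 7.84 kg; (b) 58.8 kg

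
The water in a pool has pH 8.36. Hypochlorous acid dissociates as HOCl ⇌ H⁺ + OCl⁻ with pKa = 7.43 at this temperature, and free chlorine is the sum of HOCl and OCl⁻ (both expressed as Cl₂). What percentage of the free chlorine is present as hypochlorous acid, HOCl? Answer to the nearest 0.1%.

10.5%

[OCl⁻]/[HOCl] = 10^(pH − pKa) = 10^(8.36 − 7.43) = 10^0.93 = 8.511.
Fraction as HOCl = 1 / (1 + 8.511) = 0.1051.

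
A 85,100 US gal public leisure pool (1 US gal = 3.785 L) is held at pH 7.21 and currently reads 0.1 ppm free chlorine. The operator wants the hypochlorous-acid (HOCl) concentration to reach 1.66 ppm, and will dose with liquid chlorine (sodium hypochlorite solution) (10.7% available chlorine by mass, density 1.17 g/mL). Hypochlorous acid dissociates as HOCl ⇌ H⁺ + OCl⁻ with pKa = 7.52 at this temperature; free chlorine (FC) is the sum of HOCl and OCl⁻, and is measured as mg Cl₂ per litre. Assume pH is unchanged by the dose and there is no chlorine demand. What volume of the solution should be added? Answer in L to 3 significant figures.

Volume: 85,100 US gal × 3.785 L/gal = 322,104 L.
[OCl⁻]/[HOCl] = 10^(pH − pKa) = 10^(7.21 − 7.52) = 0.4898; fraction as HOCl = 1/(1 + 0.4898) = 0.6712.
Free chlorine required for 1.66 ppm HOCl: 1.66 / 0.6712 = 2.473 ppm.
FC to add: 2.473 − 0.1 = 2.373 mg/L as Cl₂.
Cl₂ equivalent: 2.373 mg/L × 322,104 L = 764.4 g.
Product at 10.7% available Cl: 764.4 / 0.107 = 7144 g.
Volume: 7144 g ÷ 1.17 g/mL = 6106 mL.

6.11 L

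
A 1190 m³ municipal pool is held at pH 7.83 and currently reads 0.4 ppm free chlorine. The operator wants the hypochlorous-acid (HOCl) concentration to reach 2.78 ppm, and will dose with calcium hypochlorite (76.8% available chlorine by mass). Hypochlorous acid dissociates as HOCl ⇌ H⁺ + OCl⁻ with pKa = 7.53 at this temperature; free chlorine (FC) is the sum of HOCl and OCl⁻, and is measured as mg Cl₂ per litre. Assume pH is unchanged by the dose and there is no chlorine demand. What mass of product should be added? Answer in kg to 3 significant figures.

Volume: 1190 m³ = 1,190,000 L.
[OCl⁻]/[HOCl] = 10^(pH − pKa) = 10^(7.83 − 7.53) = 1.995; fraction as HOCl = 1/(1 + 1.995) = 0.3339.
Free chlorine required for 2.78 ppm HOCl: 2.78 / 0.3339 = 8.327 ppm.
FC to add: 8.327 − 0.4 = 7.927 mg/L as Cl₂.
Cl₂ equivalent: 7.927 mg/L × 1,190,000 L = 9433 g.
Product at 76.8% available Cl: 9433 / 0.768 = 12,280 g.

12.3 kg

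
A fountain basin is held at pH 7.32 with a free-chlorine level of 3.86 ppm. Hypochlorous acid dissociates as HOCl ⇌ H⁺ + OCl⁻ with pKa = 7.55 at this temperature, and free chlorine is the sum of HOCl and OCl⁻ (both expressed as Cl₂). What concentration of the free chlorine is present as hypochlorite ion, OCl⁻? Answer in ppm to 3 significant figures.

[OCl⁻]/[HOCl] = 10^(pH − pKa) = 10^(7.32 − 7.55) = 10^-0.23 = 0.5888.
Fraction as HOCl = 1 / (1 + 0.5888) = 0.6294.
OCl⁻ = (1 − 0.6294) × 3.86 ppm = 1.431 ppm.

1.43 ppm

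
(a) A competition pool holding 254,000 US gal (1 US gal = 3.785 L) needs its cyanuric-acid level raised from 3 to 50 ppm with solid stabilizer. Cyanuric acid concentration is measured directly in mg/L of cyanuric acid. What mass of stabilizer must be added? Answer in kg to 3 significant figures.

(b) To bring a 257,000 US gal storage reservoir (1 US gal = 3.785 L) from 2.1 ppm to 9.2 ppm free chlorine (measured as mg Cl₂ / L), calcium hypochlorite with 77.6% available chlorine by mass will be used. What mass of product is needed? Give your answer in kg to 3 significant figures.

(a) Volume: 254,000 US gal × 3.785 L/gal = 961,390 L.
(a) CYA to add: (50 − 3) = 47 mg/L × 961,390 L = 45,190 g cyanuric acid.

(b) Volume: 257,000 US gal × 3.785 L/gal = 972,745 L.
(b) Chlorine deficit: 9.2 − 2.1 = 7.1 ppm = 7.1 mg/L as Cl₂.
(b) Cl₂ equivalent needed: 7.1 mg/L × 972,745 L = 6,906,000 mg = 6906 g.
(b) Product at 77.6% available chlorine: 6906 / 0.776 = 8900 g.

(a) 45.2 kg; (b) 8.90 kg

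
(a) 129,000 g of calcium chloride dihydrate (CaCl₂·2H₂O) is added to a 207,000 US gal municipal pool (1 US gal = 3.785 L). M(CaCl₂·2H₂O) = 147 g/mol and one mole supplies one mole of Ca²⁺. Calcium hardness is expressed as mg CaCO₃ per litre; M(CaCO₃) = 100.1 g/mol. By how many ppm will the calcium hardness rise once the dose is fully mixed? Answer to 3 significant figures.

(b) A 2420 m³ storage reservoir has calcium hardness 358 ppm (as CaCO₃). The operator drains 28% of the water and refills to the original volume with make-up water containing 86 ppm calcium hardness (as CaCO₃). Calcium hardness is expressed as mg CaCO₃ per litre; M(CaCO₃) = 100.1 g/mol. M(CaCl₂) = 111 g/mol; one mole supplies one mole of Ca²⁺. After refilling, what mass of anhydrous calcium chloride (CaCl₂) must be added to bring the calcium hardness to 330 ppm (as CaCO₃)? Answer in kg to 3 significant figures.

(a) Volume: 207,000 US gal × 3.785 L/gal = 783,495 L.
(a) Moles of Ca²⁺: 129,000 g ÷ 147 g/mol = 877.6 mol.
(a) As CaCO₃: 877.6 mol × 100.1 g/mol = 87,840 g.
(a) Rise: 87,840 g / 783,495 L × 1000 = 112.1 mg/L.

(b) Volume: 2420 m³ = 2,420,000 L.
(b) After draining 28% and refilling: 358 × 0.72 + 86 × 0.28 = 281.84 ppm.
(b) Deficit to target: 330 − 281.84 = 48.16 mg/L.
(b) As CaCO₃: 48.16 mg/L × 2,420,000 L = 116,500 g; ÷ 100.1 = 1164 mol Ca²⁺.
(b) Mass: 1164 × 111 = 129,200 g.

(a) 112 ppm; (b) 129 kg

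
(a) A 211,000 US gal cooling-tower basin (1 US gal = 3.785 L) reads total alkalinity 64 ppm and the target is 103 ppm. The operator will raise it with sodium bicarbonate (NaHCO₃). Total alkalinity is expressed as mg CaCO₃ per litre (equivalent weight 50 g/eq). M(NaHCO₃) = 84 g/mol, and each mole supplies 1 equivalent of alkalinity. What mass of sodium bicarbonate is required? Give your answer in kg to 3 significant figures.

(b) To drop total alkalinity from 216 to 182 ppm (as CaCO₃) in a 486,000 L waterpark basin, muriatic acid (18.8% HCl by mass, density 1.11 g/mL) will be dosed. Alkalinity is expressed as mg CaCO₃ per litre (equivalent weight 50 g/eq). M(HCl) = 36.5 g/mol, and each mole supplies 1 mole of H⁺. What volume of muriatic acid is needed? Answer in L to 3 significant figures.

(a) 52.3 kg; (b) 57.8 L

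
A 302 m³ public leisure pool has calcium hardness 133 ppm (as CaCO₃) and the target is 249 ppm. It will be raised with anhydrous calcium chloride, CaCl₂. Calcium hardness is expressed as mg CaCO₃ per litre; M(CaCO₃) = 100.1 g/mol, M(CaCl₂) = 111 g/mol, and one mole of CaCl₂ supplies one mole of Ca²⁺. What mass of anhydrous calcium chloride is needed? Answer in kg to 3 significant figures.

Volume: 302 m³ = 302,000 L.
Hardness to add: (249 − 133) = 116 mg/L as CaCO₃ × 302,000 L = 35,030 g as CaCO₃.
Moles of Ca²⁺ (1 mol Ca²⁺ ≡ 1 mol CaCO₃): 35,030 / 100.1 g/mol = 350 mol.
Mass of CaCl₂: 350 × 111 = 38,850 g.

38.8 kg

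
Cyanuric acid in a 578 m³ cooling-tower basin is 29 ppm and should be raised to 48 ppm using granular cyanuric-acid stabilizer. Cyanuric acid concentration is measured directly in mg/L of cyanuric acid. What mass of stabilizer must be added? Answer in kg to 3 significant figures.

Volume: 578 m³ = 578,000 L.
CYA to add: (48 − 29) = 19 mg/L × 578,000 L = 10,980 g cyanuric acid.

11.0 kg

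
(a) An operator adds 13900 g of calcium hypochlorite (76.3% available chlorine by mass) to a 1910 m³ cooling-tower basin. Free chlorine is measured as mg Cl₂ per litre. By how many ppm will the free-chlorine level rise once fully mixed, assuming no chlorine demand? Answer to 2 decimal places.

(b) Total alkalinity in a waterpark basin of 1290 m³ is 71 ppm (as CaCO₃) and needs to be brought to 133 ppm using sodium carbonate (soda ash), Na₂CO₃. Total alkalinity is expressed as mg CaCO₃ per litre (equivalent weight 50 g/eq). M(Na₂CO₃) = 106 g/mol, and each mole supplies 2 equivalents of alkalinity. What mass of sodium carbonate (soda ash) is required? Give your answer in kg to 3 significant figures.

(a) Volume: 1910 m³ = 1,910,000 L.
(a) Available chlorine delivered: 13,900 g × 0.763 = 10,610 g as Cl₂.
(a) Concentration rise: 10,610 g / 1,910,000 L = 5.553 mg/L = 5.55 ppm.

(b) Volume: 1290 m³ = 1,290,000 L.
(b) Alkalinity to add: (133 − 71) = 62 mg/L as CaCO₃ × 1,290,000 L = 79,980 g as CaCO₃.
(b) Equivalents: 79,980 g ÷ 50 g/eq = 1600 eq.
(b) Each mole of Na₂CO₃ supplies 2 eq, so 1600 / 2 = 799.8 mol.
(b) Mass: 799.8 mol × 106 g/mol = 84,780 g.

(a) 5.55 ppm; (b) 84.8 kg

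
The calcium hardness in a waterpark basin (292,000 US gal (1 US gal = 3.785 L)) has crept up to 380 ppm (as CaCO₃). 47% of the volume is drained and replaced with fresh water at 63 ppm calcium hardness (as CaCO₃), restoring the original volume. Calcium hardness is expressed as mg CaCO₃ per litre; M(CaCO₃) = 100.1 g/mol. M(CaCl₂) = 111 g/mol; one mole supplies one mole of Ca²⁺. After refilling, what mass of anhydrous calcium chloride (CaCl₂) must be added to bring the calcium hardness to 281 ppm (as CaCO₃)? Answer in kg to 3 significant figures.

Volume: 292,000 US gal × 3.785 L/gal = 1,105,220 L.
After draining 47% and refilling: 380 × 0.53 + 63 × 0.47 = 231.01 ppm.
Deficit to target: 281 − 231.01 = 49.99 mg/L.
As CaCO₃: 49.99 mg/L × 1,105,220 L = 55,250 g; ÷ 100.1 = 551.9 mol Ca²⁺.
Mass: 551.9 × 111 = 61,270 g.

61.3 kg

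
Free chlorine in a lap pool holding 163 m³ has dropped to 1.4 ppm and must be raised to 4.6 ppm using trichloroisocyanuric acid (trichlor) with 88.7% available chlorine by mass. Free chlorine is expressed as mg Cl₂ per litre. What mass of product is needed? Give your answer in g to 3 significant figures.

Volume: 163 m³ = 163,000 L.
Chlorine deficit: 4.6 − 1.4 = 3.2 ppm = 3.2 mg/L as Cl₂.
Cl₂ equivalent needed: 3.2 mg/L × 163,000 L = 521,600 mg = 521.6 g.
Product at 88.7% available chlorine: 521.6 / 0.887 = 588 g.

588 g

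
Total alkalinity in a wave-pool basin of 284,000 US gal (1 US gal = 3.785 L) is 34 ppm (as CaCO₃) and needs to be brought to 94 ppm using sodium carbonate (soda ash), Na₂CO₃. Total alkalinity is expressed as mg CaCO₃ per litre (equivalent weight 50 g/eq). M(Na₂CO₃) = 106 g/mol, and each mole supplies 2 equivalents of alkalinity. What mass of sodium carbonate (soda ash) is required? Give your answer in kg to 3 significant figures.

68.4 kg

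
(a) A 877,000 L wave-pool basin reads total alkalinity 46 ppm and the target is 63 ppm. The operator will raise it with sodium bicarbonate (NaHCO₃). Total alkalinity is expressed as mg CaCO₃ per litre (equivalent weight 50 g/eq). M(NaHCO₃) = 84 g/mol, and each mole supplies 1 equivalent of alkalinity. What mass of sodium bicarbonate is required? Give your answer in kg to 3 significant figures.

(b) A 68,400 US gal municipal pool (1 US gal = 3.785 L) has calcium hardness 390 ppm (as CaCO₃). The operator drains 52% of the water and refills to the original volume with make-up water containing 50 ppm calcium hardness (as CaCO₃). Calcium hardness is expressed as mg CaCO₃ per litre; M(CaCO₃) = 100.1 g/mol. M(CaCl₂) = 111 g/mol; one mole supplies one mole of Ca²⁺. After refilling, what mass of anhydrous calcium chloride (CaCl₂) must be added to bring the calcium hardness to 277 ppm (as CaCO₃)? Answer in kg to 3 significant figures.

(a) 25.0 kg; (b) 18.3 kg

(a) Alkalinity to add: (63 − 46) = 17 mg/L as CaCO₃ × 877,000 L = 14,910 g as CaCO₃.
(a) Equivalents: 14,910 g ÷ 50 g/eq = 298.2 eq.
(a) NaHCO₃ supplies 1 eq per mole → 298.2 mol.
(a) Mass: 298.2 mol × 84 g/mol = 25,050 g.

(b) Volume: 68,400 US gal × 3.785 L/gal = 258,894 L.
(b) After draining 52% and refilling: 390 × 0.48 + 50 × 0.52 = 213.2 ppm.
(b) Deficit to target: 277 − 213.2 = 63.8 mg/L.
(b) As CaCO₃: 63.8 mg/L × 258,894 L = 16,520 g; ÷ 100.1 = 165 mol Ca²⁺.
(b) Mass: 165 × 111 = 18,320 g.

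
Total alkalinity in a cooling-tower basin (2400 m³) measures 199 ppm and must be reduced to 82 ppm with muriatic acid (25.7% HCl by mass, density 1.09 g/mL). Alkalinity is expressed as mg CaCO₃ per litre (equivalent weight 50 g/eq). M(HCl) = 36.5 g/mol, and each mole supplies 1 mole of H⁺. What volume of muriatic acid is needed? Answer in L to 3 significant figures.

732 L

Volume: 2400 m³ = 2,400,000 L.
Alkalinity to neutralize: (199 − 82) = 117 mg/L as CaCO₃ × 2,400,000 L = 280,800 g as CaCO₃.
Equivalents of H⁺ required: 280,800 ÷ 50 g/eq = 5616 eq = 5616 mol HCl.
Mass of HCl: 5616 × 36.5 = 205,000 g.
Mass of 25.7% solution: 205,000 / 0.257 = 797,600 g.
Volume: 797,600 g ÷ 1.09 g/mL = 731,700 mL.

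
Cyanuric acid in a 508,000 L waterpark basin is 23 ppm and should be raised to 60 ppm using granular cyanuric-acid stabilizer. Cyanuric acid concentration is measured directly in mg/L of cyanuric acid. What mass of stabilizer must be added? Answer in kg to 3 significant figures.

18.8 kg

CYA to add: (60 − 23) = 37 mg/L × 508,000 L = 18,800 g cyanuric acid.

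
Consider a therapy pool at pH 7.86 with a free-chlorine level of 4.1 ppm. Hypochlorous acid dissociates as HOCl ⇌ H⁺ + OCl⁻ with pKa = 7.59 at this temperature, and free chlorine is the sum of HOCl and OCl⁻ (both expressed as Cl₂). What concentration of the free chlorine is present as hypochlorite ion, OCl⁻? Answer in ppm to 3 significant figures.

[OCl⁻]/[HOCl] = 10^(pH − pKa) = 10^(7.86 − 7.59) = 10^0.27 = 1.862.
Fraction as HOCl = 1 / (1 + 1.862) = 0.3494.
OCl⁻ = (1 − 0.3494) × 4.1 ppm = 2.667 ppm.

2.67 ppm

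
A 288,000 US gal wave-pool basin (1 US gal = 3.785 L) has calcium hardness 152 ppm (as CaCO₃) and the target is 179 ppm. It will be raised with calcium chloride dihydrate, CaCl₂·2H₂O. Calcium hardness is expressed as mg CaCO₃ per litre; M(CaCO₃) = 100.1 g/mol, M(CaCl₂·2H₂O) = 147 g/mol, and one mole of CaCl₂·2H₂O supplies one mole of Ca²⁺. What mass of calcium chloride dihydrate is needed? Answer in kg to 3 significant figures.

43.2 kg

Volume: 288,000 US gal × 3.785 L/gal = 1,090,080 L.
Hardness to add: (179 − 152) = 27 mg/L as CaCO₃ × 1,090,080 L = 29,430 g as CaCO₃.
Moles of Ca²⁺ (1 mol Ca²⁺ ≡ 1 mol CaCO₃): 29,430 / 100.1 g/mol = 294 mol.
Mass of CaCl₂·2H₂O: 294 × 147 = 43,220 g.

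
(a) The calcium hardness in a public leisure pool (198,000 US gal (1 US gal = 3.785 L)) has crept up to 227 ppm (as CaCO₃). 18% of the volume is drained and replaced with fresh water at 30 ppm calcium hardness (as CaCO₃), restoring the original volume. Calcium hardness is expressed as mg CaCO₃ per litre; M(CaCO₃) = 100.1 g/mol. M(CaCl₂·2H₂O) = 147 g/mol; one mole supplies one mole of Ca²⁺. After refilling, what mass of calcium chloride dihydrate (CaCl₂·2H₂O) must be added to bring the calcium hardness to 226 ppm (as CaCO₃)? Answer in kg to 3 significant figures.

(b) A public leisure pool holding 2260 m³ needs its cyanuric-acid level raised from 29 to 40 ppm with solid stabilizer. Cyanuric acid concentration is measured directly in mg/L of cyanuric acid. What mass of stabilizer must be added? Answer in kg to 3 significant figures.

(a) Volume: 198,000 US gal × 3.785 L/gal = 749,430 L.
(a) After draining 18% and refilling: 227 × 0.82 + 30 × 0.18 = 191.54 ppm.
(a) Deficit to target: 226 − 191.54 = 34.46 mg/L.
(a) As CaCO₃: 34.46 mg/L × 749,430 L = 25,830 g; ÷ 100.1 = 258 mol Ca²⁺.
(a) Mass: 258 × 147 = 37,930 g.

(b) Volume: 2260 m³ = 2,260,000 L.
(b) CYA to add: (40 − 29) = 11 mg/L × 2,260,000 L = 24,860 g cyanuric acid.

(a) 37.9 kg; (b) 24.9 kg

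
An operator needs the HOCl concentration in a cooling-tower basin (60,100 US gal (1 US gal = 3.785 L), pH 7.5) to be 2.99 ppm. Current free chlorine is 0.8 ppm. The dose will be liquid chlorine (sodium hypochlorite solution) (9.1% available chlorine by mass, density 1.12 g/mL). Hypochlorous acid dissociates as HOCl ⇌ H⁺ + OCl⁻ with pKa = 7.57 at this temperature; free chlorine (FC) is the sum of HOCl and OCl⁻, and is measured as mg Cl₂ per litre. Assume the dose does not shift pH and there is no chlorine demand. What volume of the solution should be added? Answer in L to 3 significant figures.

10.6 L

Volume: 60,100 US gal × 3.785 L/gal = 227,478 L.
[OCl⁻]/[HOCl] = 10^(pH − pKa) = 10^(7.5 − 7.57) = 0.8511; fraction as HOCl = 1/(1 + 0.8511) = 0.5402.
Free chlorine required for 2.99 ppm HOCl: 2.99 / 0.5402 = 5.535 ppm.
FC to add: 5.535 − 0.8 = 4.735 mg/L as Cl₂.
Cl₂ equivalent: 4.735 mg/L × 227,478 L = 1077 g.
Product at 9.1% available Cl: 1077 / 0.091 = 11,840 g.
Volume: 11,840 g ÷ 1.12 g/mL = 10,570 mL.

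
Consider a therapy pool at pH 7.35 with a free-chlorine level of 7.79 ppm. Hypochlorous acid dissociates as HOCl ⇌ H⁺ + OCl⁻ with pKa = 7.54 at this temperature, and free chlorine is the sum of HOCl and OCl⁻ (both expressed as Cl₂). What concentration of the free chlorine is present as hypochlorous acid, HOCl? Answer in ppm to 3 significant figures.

4.73 ppm

[OCl⁻]/[HOCl] = 10^(pH − pKa) = 10^(7.35 − 7.54) = 10^-0.19 = 0.6457.
Fraction as HOCl = 1 / (1 + 0.6457) = 0.6077.
HOCl = 0.6077 × 7.79 ppm = 4.734 ppm.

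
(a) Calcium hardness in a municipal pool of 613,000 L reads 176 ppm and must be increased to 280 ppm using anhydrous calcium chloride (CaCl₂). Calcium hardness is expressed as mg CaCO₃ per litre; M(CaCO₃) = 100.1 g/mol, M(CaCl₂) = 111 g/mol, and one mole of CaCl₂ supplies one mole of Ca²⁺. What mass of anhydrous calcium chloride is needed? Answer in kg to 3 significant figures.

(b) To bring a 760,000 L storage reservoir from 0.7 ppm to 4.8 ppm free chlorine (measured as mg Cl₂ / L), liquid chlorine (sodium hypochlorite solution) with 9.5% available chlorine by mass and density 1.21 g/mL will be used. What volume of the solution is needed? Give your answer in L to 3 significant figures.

(a) Hardness to add: (280 − 176) = 104 mg/L as CaCO₃ × 613,000 L = 63,750 g as CaCO₃.
(a) Moles of Ca²⁺ (1 mol Ca²⁺ ≡ 1 mol CaCO₃): 63,750 / 100.1 g/mol = 636.9 mol.
(a) Mass of CaCl₂: 636.9 × 111 = 70,690 g.

(b) Chlorine deficit: 4.8 − 0.7 = 4.1 ppm = 4.1 mg/L as Cl₂.
(b) Cl₂ equivalent needed: 4.1 mg/L × 760,000 L = 3,116,000 mg = 3116 g.
(b) Product at 9.5% available chlorine: 3116 / 0.095 = 32,800 g.
(b) Volume at density 1.21 g/mL: 32,800 g ÷ 1.21 g/mL = 27,110 mL.

(a) 70.7 kg; (b) 27.1 L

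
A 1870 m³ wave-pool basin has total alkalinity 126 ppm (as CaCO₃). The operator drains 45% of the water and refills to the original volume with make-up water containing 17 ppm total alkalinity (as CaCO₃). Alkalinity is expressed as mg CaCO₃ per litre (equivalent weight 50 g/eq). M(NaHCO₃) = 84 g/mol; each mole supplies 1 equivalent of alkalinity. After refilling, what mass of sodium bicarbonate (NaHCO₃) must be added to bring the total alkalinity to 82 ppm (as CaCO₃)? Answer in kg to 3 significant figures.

Volume: 1870 m³ = 1,870,000 L.
After draining 45% and refilling: 126 × 0.55 + 17 × 0.45 = 76.95 ppm.
Deficit to target: 82 − 76.95 = 5.05 mg/L.
As CaCO₃: 5.05 mg/L × 1,870,000 L = 9443 g; ÷ 50 g/eq ÷ 1 = 188.9 mol NaHCO₃.
Mass: 188.9 × 84 = 15,870 g.

15.9 kg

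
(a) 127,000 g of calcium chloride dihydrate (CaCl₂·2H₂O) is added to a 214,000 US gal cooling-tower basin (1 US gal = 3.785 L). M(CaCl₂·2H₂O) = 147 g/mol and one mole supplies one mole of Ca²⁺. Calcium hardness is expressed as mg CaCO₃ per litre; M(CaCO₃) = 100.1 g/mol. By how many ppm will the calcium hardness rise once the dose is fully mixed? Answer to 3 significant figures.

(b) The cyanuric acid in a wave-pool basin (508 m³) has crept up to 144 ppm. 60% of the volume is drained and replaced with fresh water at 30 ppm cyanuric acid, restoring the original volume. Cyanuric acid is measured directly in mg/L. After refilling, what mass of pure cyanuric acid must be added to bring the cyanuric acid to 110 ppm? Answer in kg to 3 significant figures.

(a) Volume: 214,000 US gal × 3.785 L/gal = 809,990 L.
(a) Moles of Ca²⁺: 127,000 g ÷ 147 g/mol = 863.9 mol.
(a) As CaCO₃: 863.9 mol × 100.1 g/mol = 86,480 g.
(a) Rise: 86,480 g / 809,990 L × 1000 = 106.8 mg/L.

(b) Volume: 508 m³ = 508,000 L.
(b) After draining 60% and refilling: 144 × 0.40 + 30 × 0.60 = 75.6 ppm.
(b) Deficit to target: 110 − 75.6 = 34.4 mg/L.
(b) Mass: 34.4 mg/L × 508,000 L = 17,480 g cyanuric acid.

(a) 107 ppm; (b) 17.5 kg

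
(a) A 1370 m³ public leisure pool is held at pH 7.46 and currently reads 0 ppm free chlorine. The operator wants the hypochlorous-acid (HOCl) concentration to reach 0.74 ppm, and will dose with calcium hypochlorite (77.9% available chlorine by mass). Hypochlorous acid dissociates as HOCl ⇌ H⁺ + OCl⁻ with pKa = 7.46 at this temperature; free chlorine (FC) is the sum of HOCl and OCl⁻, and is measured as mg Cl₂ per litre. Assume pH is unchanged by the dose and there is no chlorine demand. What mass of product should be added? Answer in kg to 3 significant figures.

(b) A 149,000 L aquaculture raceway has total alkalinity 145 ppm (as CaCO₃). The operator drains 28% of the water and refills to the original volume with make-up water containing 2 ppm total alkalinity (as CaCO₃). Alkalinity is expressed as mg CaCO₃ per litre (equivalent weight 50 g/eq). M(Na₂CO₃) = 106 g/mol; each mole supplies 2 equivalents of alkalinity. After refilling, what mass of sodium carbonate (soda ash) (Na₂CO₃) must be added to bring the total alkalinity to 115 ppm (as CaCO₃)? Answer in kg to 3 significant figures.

(a) 2.60 kg; (b) 1.59 kg

(a) Volume: 1370 m³ = 1,370,000 L.
(a) [OCl⁻]/[HOCl] = 10^(pH − pKa) = 10^(7.46 − 7.46) = 1; fraction as HOCl = 1/(1 + 1) = 0.5.
(a) Free chlorine required for 0.74 ppm HOCl: 0.74 / 0.5 = 1.48 ppm.
(a) FC to add: 1.48 − 0 = 1.48 mg/L as Cl₂.
(a) Cl₂ equivalent: 1.48 mg/L × 1,370,000 L = 2028 g.
(a) Product at 77.9% available Cl: 2028 / 0.779 = 2603 g.

(b) After draining 28% and refilling: 145 × 0.72 + 2 × 0.28 = 104.96 ppm.
(b) Deficit to target: 115 − 104.96 = 10.04 mg/L.
(b) As CaCO₃: 10.04 mg/L × 149,000 L = 1496 g; ÷ 50 g/eq ÷ 2 = 14.96 mol Na₂CO₃.
(b) Mass: 14.96 × 106 = 1586 g.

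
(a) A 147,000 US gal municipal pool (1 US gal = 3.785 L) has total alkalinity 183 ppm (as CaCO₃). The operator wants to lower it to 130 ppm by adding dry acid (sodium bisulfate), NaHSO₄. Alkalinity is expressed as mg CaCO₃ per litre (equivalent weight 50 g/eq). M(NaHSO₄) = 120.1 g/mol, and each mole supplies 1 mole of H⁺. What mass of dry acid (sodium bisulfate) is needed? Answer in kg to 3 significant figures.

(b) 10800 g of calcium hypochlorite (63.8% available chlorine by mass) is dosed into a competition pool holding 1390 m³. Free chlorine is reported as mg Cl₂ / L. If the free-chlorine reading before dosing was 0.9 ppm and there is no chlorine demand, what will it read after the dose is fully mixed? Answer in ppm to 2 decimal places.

(a) 70.8 kg; (b) 5.86 ppm

(a) Volume: 147,000 US gal × 3.785 L/gal = 556,395 L.
(a) Alkalinity to neutralize: (183 − 130) = 53 mg/L as CaCO₃ × 556,395 L = 29,490 g as CaCO₃.
(a) Equivalents of H⁺ required: 29,490 ÷ 50 g/eq = 589.8 eq = 589.8 mol NaHSO₄.
(a) Mass of NaHSO₄: 589.8 × 120.1 = 70,830 g.

(b) Volume: 1390 m³ = 1,390,000 L.
(b) Available chlorine delivered: 10,800 g × 0.638 = 6890 g as Cl₂.
(b) Concentration rise: 6890 g / 1,390,000 L = 4.957 mg/L = 4.96 ppm.
(b) Final FC: 0.9 + 4.96 = 5.86 ppm.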